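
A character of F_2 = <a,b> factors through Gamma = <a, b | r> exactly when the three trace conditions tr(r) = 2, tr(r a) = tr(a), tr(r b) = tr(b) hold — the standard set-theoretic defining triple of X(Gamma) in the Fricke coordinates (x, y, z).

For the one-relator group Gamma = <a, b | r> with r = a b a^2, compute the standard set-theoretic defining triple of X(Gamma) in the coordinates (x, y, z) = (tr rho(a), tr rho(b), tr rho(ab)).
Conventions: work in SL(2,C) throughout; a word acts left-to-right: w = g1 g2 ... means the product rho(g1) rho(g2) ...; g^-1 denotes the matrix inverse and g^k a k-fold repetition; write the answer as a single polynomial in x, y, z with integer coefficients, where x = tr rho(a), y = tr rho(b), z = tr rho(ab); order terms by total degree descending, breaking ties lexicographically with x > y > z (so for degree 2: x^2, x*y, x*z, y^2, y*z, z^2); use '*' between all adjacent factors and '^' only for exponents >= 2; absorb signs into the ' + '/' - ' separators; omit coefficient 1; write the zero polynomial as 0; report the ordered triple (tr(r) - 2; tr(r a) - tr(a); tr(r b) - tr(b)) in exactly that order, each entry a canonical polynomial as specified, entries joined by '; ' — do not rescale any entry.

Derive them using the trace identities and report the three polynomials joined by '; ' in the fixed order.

x^2*z - x*y - z - 2; x^3*z - x^2*y - 2*x*z - x + y; x*z^2 - y*z - x - y

trace(a b a) = trace(a)*trace(b a) - trace(b)   [square of a] = x*z - y
trace(a b a^2) = trace(a)*trace(a b a) - trace(a b)   [square of a] = x^2*z - x*y - z
trace(a b a^3) = trace(a)*trace(a b a^2) - trace(a b a)  (reduce the a square) = x^3*z - x^2*y - 2*x*z + y
trace(b a b a) = trace(b a)*trace(b a) - trace(1)  (split on b) = z^2 - 2
trace(b a b) = trace(b)*trace(a b) - trace(a)  (reduce the b square) = y*z - x
trace(a b a^2 b) = trace(a)*trace(b a b a) - trace(b a b)  (reduce the a square) = x*z^2 - y*z - x
assemble the triple (trace(r) - 2; trace(r a) - x; trace(r b) - y)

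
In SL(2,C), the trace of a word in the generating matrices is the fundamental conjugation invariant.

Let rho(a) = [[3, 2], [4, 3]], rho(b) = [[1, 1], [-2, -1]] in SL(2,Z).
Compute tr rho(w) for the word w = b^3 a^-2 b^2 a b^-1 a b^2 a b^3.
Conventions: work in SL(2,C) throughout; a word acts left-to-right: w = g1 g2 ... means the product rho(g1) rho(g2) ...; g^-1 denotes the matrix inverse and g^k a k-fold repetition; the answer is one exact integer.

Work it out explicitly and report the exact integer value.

rho(b) = [[1, 1], [-2, -1]]
... * rho(b) = [[1, 1], [-2, -1]]  ->  [[-1, 0], [0, -1]]
... * rho(b) = [[1, 1], [-2, -1]]  ->  [[-1, -1], [2, 1]]
... * rho(a^-1) = [[3, -2], [-4, 3]]  ->  [[1, -1], [2, -1]]
... * rho(a^-1) = [[3, -2], [-4, 3]]  ->  [[7, -5], [10, -7]]
... * rho(b) = [[1, 1], [-2, -1]]  ->  [[17, 12], [24, 17]]
... * rho(b) = [[1, 1], [-2, -1]]  ->  [[-7, 5], [-10, 7]]
... * rho(a) = [[3, 2], [4, 3]]  ->  [[-1, 1], [-2, 1]]
... * rho(b^-1) = [[-1, -1], [2, 1]]  ->  [[3, 2], [4, 3]]
... * rho(a) = [[3, 2], [4, 3]]  ->  [[17, 12], [24, 17]]
... * rho(b) = [[1, 1], [-2, -1]]  ->  [[-7, 5], [-10, 7]]
... * rho(b) = [[1, 1], [-2, -1]]  ->  [[-17, -12], [-24, -17]]
... * rho(a) = [[3, 2], [4, 3]]  ->  [[-99, -70], [-140, -99]]
... * rho(b) = [[1, 1], [-2, -1]]  ->  [[41, -29], [58, -41]]
... * rho(b) = [[1, 1], [-2, -1]]  ->  [[99, 70], [140, 99]]
... * rho(b) = [[1, 1], [-2, -1]]  ->  [[-41, 29], [-58, 41]]
tr = -41 + 41 = 0

0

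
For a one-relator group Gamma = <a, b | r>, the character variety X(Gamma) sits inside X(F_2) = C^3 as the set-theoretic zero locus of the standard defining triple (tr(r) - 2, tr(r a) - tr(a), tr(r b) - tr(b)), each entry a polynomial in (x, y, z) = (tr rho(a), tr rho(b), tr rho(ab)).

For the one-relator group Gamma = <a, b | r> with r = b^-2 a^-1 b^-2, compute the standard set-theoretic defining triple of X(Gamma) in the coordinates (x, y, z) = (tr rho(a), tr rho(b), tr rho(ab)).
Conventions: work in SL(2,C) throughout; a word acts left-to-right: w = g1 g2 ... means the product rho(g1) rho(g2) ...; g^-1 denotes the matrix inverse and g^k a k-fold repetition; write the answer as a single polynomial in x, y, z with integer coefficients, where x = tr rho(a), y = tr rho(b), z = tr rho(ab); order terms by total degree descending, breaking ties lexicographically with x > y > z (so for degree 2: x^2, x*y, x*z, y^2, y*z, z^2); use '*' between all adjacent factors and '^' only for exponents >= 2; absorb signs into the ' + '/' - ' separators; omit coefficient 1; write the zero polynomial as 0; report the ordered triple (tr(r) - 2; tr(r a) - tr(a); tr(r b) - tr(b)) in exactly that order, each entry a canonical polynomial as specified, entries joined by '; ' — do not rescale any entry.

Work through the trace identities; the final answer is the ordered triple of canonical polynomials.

y^3*z - x*y^2 - 2*y*z + x - 2; x*y^3*z - x^2*y^2 - y^2*z^2 - x + 2; y^2*z - x*y - y - z

tr(b^-1) = tr(b) = y
tr(b^-2) = tr(b^-1)*tr(b) - tr(1)   [inverse elimination on b] = y^2 - 2
tr(a b^-1) = tr(a)*tr(b) - tr(a b)   [inverse elimination on b] = x*y - z
tr(b^-2 a) = tr(a b^-1)*tr(b) - tr(a)   [inverse elimination on b] = x*y^2 - y*z - x
tr(b^-2 a^-1) = tr(b^-2)*tr(a) - tr(b^-2 a)   [inverse elimination on a] = y*z - x
tr(b^-2 a^-1 b^-1) = tr(b^-2 a^-1)*tr(b) - tr(b^-2 a^-1 b)   [inverse elimination on b] = y^2*z - x*y - z
tr(b^-2 a^-1 b^-2) = tr(b^-2 a^-1 b^-1)*tr(b) - tr(b^-2 a^-1)   [inverse elimination on b] = y^3*z - x*y^2 - 2*y*z + x
tr(a^2) = tr(a)*tr(a) - tr(1) = x^2 - 2
tr(a^2 b) = tr(a)*tr(b a) - tr(b) = x*z - y
tr(a b^-1 a) = tr(a^2)*tr(b) - tr(a^2 b) = x^2*y - x*z - y
tr(a b a b) = tr(a b)*tr(a b) - tr(1)   [split at repeated a] = z^2 - 2
tr(a b^-1 a b) = tr(a b a)*tr(b) - tr(a b a b) = x*y*z - y^2 - z^2 + 2
tr(b^-1 a b^-1 a) = tr(a b^-1 a)*tr(b) - tr(a b^-1 a b) = x^2*y^2 - 2*x*y*z + z^2 - 2
tr(b^-1 a^-1 b^-1 a) = tr(b^-1 a b^-1)*tr(a) - tr(b^-1 a b^-1 a) = x*y*z - x^2 - z^2 + 2
tr(b^-1 a b^-2 a^-1) = tr(b^-1 a^-1 b^-1 a)*tr(b) - tr(b^-1 a^-1 b^-1 a b) = x*y^2*z - x^2*y - y*z^2 + y
tr(b^-2 a^-1 b^-2 a) = tr(b^-1 a b^-2 a^-1)*tr(b) - tr(b^-1 a b^-2 a^-1 b) = x*y^3*z - x^2*y^2 - y^2*z^2 + 2
assemble the triple (tr(r) - 2; tr(r a) - x; tr(r b) - y)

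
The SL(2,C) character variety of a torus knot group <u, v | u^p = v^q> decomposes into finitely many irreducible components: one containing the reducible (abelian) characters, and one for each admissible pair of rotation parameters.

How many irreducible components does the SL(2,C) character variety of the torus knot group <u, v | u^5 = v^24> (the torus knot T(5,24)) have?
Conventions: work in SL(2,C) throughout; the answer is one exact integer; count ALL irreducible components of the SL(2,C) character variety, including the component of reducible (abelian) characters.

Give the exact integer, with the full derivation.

In the torus knot group T(5,24), u^5 = v^24 is central, so an irreducible representation sends it to +I or -I (Schur).
So on each irreducible component the traces are pinned: tr(u) = 2*cos(pi*alpha/5) with 1 <= alpha <= 4, tr(v) = 2*cos(pi*beta/24) with 1 <= beta <= 23.
The two central values (-1)^alpha I and (-1)^beta I must be the same matrix, so alpha and beta share a parity.
Enumerate parity-matched pairs: 2*12 odd-odd plus 2*11 even-even gives 46.
Total: 46 irreducible-character components + 1 reducible (abelian) component = 47.

47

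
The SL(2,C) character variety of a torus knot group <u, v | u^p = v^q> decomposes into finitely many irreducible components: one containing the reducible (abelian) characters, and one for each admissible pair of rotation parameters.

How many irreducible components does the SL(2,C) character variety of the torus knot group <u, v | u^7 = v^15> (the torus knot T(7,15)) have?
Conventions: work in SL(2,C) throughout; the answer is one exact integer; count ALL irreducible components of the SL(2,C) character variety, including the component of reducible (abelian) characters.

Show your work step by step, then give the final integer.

For T(7,15): irreducibility forces the central element u^7 = v^15 to one of +I, -I.
So on each irreducible component the traces are pinned: tr(u) = 2*cos(pi*alpha/7) with 1 <= alpha <= 6, tr(v) = 2*cos(pi*beta/15) with 1 <= beta <= 14.
u^7 = (-1)^alpha I and v^15 = (-1)^beta I must agree, so alpha and beta have equal parity.
count pairs: odd alpha (3 choices) x odd beta (7), plus even alpha (3) x even beta (7): 3*7 + 3*7 = 42.
Total: 42 irreducible-character components + 1 reducible (abelian) component = 43.

43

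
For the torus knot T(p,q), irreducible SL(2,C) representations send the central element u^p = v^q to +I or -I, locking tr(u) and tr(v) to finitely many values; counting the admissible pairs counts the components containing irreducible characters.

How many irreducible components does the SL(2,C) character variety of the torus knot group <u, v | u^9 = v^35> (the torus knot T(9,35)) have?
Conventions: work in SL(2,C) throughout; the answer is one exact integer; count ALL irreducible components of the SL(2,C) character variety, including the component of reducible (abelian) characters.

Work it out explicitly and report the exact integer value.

137

Gamma = < u, v | u^9 = v^35 > (torus knot T(9,35)); the central element u^9 = v^35 acts as +I or -I in any irreducible SL(2,C) representation.
So on each irreducible component the traces are pinned: tr(u) = 2*cos(pi*alpha/9) with 1 <= alpha <= 8, tr(v) = 2*cos(pi*beta/35) with 1 <= beta <= 34.
u^9 = (-1)^alpha I and v^35 = (-1)^beta I must agree, so alpha and beta have equal parity.
Counting: 4 odd alphas x 17 odd betas + 4 even alphas x 17 even betas = 68 + 68 = 136.
Total: 136 irreducible-character components + 1 reducible (abelian) component = 137.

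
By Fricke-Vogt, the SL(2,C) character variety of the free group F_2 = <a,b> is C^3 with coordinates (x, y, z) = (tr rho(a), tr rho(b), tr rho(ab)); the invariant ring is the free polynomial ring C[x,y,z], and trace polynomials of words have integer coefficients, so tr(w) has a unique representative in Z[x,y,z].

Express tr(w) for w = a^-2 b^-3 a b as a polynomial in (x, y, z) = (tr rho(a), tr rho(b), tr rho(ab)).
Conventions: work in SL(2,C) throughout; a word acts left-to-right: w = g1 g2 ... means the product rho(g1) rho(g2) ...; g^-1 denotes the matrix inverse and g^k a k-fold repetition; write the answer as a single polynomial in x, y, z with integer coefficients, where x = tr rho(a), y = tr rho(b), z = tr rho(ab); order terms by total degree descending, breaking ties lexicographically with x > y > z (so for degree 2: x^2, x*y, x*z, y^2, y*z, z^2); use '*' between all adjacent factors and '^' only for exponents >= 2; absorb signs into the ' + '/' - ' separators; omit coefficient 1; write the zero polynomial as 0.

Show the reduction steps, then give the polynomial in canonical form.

-x^2*y^3*z + x^3*y^2 + x*y^4 + x*y^2*z^2 + x^2*y*z - x^3 - 5*x*y^2 - x*z^2 + y*z + 3*x

tr(b^-1 a) = tr(a) * tr(b) - tr(a b) = x*y - z
tr(a b a) = tr(a) * tr(b a) - tr(b) = x*z - y
next, tr(a b a b) = tr(a b) * tr(a b) - tr(1) = z^2 - 2
tr(a b a b^-1) = tr(a b a) * tr(b) - tr(a b a b) = x*y*z - y^2 - z^2 + 2
and tr(b^-2 a b a) = tr(a b a b^-1) * tr(b) - tr(a b a) = x*y^2*z - y^3 - y*z^2 - x*z + 3*y
tr(a b a^-1 b^-2) = tr(b^-2 a b) * tr(a) - tr(b^-2 a b a) = -x*y^2*z + x^2*y + y^3 + y*z^2 - 3*y
tr(b a b) = tr(b) * tr(a b) - tr(a) = y*z - x
and tr(a b a^-1 b) = tr(b a b) * tr(a) - tr(b a b a) = x*y*z - x^2 - z^2 + 2
and tr(a b a^-1 b^-1) = tr(a b a^-1) * tr(b) - tr(a b a^-1 b) = -x*y*z + x^2 + y^2 + z^2 - 2
and tr(b^-3 a b a^-1) = tr(a b a^-1 b^-2) * tr(b) - tr(a b a^-1 b^-1) = -x*y^3*z + x^2*y^2 + y^4 + y^2*z^2 + x*y*z - x^2 - 4*y^2 - z^2 + 2
tr(b^-2 a) = tr(a b^-1) * tr(b) - tr(a) = x*y^2 - y*z - x
next, tr(a^-2 b^-3 a b) = tr(b^-3 a b a^-1) * tr(a) - tr(b^-3 a b) = -x^2*y^3*z + x^3*y^2 + x*y^4 + x*y^2*z^2 + x^2*y*z - x^3 - 5*x*y^2 - x*z^2 + y*z + 3*x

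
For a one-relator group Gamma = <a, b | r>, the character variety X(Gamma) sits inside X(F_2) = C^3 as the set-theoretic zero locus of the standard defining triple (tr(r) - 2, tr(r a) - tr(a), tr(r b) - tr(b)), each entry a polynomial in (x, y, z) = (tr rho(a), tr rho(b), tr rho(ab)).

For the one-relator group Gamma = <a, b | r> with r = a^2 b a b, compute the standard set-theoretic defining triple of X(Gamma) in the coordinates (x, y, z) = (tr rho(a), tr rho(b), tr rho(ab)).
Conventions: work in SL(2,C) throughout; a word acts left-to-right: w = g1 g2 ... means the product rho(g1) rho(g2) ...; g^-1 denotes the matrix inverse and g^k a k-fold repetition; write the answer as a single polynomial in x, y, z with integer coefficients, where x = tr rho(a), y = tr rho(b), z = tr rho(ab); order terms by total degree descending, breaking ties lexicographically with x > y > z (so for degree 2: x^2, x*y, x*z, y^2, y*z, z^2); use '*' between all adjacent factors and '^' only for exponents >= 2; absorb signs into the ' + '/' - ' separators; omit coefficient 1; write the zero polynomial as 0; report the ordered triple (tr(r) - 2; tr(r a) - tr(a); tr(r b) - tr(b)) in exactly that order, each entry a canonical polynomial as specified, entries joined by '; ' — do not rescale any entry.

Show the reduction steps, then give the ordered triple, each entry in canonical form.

x*z^2 - y*z - x - 2; x^2*z^2 - x*y*z - x^2 - z^2 - x + 2; x*y*z^2 - x^2*z - y^2*z - y + z

reduce: tr(b a b a) = tr(a b) tr(a b) - tr(1) = z^2 - 2
tr(b a b) = tr(b) tr(a b) - tr(a) = y*z - x
so tr(a^2 b a b) = tr(a) tr(b a b a) - tr(b a b) = x*z^2 - y*z - x
so tr(a^2 b a b a) = tr(a) tr(b a b a^2) - tr(b a b a) = x^2*z^2 - x*y*z - x^2 - z^2 + 2
reduce: tr(a b a) = tr(a) tr(b a) - tr(b) = x*z - y
reduce: tr(b a b^2 a) = tr(b) tr(a b a b) - tr(a b a) = y*z^2 - x*z - y
tr(b a b^2) = tr(b) tr(b a b) - tr(b a) = y^2*z - x*y - z
tr(a^2 b a b^2) = tr(a) tr(b a b^2 a) - tr(b a b^2) = x*y*z^2 - x^2*z - y^2*z + z
assemble the triple (tr(r) - 2; tr(r a) - x; tr(r b) - y)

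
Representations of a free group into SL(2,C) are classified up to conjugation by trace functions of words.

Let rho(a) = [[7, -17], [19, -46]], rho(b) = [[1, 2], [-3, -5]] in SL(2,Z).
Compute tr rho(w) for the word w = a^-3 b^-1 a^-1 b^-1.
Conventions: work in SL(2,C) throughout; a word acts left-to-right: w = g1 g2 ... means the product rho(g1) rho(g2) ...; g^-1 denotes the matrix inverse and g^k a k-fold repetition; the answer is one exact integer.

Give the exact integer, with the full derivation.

rho(a^-1) = [[-46, 17], [-19, 7]]
... * rho(a^-1) = [[-46, 17], [-19, 7]]  ->  [[1793, -663], [741, -274]]
... * rho(a^-1) = [[-46, 17], [-19, 7]]  ->  [[-69881, 25840], [-28880, 10679]]
... * rho(b^-1) = [[-5, -2], [3, 1]]  ->  [[426925, 165602], [176437, 68439]]
... * rho(a^-1) = [[-46, 17], [-19, 7]]  ->  [[-22784988, 8416939], [-9416443, 3478502]]
... * rho(b^-1) = [[-5, -2], [3, 1]]  ->  [[139175757, 53986915], [57517721, 22311388]]
tr = 139175757 + 22311388 = 161487145

161487145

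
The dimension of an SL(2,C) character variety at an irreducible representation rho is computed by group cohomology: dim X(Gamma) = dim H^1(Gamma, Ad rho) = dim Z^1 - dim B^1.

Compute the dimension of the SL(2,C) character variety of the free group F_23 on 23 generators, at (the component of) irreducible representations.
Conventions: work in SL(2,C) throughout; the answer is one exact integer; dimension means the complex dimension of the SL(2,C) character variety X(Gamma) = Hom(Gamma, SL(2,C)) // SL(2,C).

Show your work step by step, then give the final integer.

66

The free group F_23: 23 generators, no relators.
A cocycle picks one sl_2 vector per generator freely, giving dim Z^1 = 3*23 = 69.
Irreducibility makes the coboundary map sl_2 -> Z^1 injective (trivial centralizer), so dim B^1 = 3.
dim X = dim H^1 = dim Z^1 - dim B^1 = 69 - 3 = 66.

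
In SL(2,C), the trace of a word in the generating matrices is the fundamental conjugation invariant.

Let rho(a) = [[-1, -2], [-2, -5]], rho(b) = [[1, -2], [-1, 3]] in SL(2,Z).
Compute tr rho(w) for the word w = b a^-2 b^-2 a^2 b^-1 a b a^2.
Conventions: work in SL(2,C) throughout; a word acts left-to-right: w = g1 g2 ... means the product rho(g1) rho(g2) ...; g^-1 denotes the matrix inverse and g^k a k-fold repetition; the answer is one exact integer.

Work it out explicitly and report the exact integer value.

rho(b) = [[1, -2], [-1, 3]]
... * rho(a^-1) = [[-5, 2], [2, -1]]  ->  [[-9, 4], [11, -5]]
... * rho(a^-1) = [[-5, 2], [2, -1]]  ->  [[53, -22], [-65, 27]]
... * rho(b^-1) = [[3, 2], [1, 1]]  ->  [[137, 84], [-168, -103]]
... * rho(b^-1) = [[3, 2], [1, 1]]  ->  [[495, 358], [-607, -439]]
... * rho(a) = [[-1, -2], [-2, -5]]  ->  [[-1211, -2780], [1485, 3409]]
... * rho(a) = [[-1, -2], [-2, -5]]  ->  [[6771, 16322], [-8303, -20015]]
... * rho(b^-1) = [[3, 2], [1, 1]]  ->  [[36635, 29864], [-44924, -36621]]
... * rho(a) = [[-1, -2], [-2, -5]]  ->  [[-96363, -222590], [118166, 272953]]
... * rho(b) = [[1, -2], [-1, 3]]  ->  [[126227, -475044], [-154787, 582527]]
... * rho(a) = [[-1, -2], [-2, -5]]  ->  [[823861, 2122766], [-1010267, -2603061]]
... * rho(a) = [[-1, -2], [-2, -5]]  ->  [[-5069393, -12261552], [6216389, 15035839]]
tr = -5069393 + 15035839 = 9966446

9966446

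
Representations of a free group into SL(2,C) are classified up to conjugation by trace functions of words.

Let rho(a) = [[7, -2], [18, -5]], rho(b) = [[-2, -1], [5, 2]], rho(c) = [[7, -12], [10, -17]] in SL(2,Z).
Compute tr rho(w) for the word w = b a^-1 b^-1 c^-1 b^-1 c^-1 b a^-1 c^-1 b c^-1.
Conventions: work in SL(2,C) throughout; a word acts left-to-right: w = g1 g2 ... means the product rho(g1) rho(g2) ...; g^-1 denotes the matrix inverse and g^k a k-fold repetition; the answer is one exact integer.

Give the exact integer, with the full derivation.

rho(b) = [[-2, -1], [5, 2]]
... * rho(a^-1) = [[-5, 2], [-18, 7]]  ->  [[28, -11], [-61, 24]]
... * rho(b^-1) = [[2, 1], [-5, -2]]  ->  [[111, 50], [-242, -109]]
... * rho(c^-1) = [[-17, 12], [-10, 7]]  ->  [[-2387, 1682], [5204, -3667]]
... * rho(b^-1) = [[2, 1], [-5, -2]]  ->  [[-13184, -5751], [28743, 12538]]
... * rho(c^-1) = [[-17, 12], [-10, 7]]  ->  [[281638, -198465], [-614011, 432682]]
... * rho(b) = [[-2, -1], [5, 2]]  ->  [[-1555601, -678568], [3391432, 1479375]]
... * rho(a^-1) = [[-5, 2], [-18, 7]]  ->  [[19992229, -7861178], [-43585910, 17138489]]
... * rho(c^-1) = [[-17, 12], [-10, 7]]  ->  [[-261256113, 184878502], [569575580, -403061497]]
... * rho(b) = [[-2, -1], [5, 2]]  ->  [[1446904736, 631013117], [-3154458645, -1375698574]]
... * rho(c^-1) = [[-17, 12], [-10, 7]]  ->  [[-30907511682, 21779948651], [67382782705, -47483393758]]
tr = -30907511682 + -47483393758 = -78390905440

-78390905440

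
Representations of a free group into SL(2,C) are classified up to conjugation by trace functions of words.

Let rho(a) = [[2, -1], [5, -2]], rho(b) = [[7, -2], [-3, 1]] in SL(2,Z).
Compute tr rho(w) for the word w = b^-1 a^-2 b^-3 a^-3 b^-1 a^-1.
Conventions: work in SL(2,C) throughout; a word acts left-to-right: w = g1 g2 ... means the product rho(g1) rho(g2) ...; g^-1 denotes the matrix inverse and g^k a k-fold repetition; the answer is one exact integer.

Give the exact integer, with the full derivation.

11912

rho(b^-1) = [[1, 2], [3, 7]]
... * rho(a^-1) = [[-2, 1], [-5, 2]]  ->  [[-12, 5], [-41, 17]]
... * rho(a^-1) = [[-2, 1], [-5, 2]]  ->  [[-1, -2], [-3, -7]]
... * rho(b^-1) = [[1, 2], [3, 7]]  ->  [[-7, -16], [-24, -55]]
... * rho(b^-1) = [[1, 2], [3, 7]]  ->  [[-55, -126], [-189, -433]]
... * rho(b^-1) = [[1, 2], [3, 7]]  ->  [[-433, -992], [-1488, -3409]]
... * rho(a^-1) = [[-2, 1], [-5, 2]]  ->  [[5826, -2417], [20021, -8306]]
... * rho(a^-1) = [[-2, 1], [-5, 2]]  ->  [[433, 992], [1488, 3409]]
... * rho(a^-1) = [[-2, 1], [-5, 2]]  ->  [[-5826, 2417], [-20021, 8306]]
... * rho(b^-1) = [[1, 2], [3, 7]]  ->  [[1425, 5267], [4897, 18100]]
... * rho(a^-1) = [[-2, 1], [-5, 2]]  ->  [[-29185, 11959], [-100294, 41097]]
tr = -29185 + 41097 = 11912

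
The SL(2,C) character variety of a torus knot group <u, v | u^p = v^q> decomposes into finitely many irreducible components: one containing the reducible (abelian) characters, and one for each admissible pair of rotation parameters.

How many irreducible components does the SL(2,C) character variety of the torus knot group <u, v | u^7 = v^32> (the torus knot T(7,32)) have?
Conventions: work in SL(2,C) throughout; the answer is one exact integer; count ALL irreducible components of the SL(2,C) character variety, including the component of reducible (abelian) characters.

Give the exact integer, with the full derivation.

Gamma = < u, v | u^7 = v^32 > (torus knot T(7,32)); the central element u^7 = v^32 acts as +I or -I in any irreducible SL(2,C) representation.
This locks tr(u) to 2*cos(pi*alpha/7), alpha in 1..6, and tr(v) to 2*cos(pi*beta/32), beta in 1..31, on each component of irreducible characters.
The two central values (-1)^alpha I and (-1)^beta I must be the same matrix, so alpha and beta share a parity.
count pairs: odd alpha (3 choices) x odd beta (16), plus even alpha (3) x even beta (15): 3*16 + 3*15 = 93.
Total: 93 irreducible-character components + 1 reducible (abelian) component = 94.

94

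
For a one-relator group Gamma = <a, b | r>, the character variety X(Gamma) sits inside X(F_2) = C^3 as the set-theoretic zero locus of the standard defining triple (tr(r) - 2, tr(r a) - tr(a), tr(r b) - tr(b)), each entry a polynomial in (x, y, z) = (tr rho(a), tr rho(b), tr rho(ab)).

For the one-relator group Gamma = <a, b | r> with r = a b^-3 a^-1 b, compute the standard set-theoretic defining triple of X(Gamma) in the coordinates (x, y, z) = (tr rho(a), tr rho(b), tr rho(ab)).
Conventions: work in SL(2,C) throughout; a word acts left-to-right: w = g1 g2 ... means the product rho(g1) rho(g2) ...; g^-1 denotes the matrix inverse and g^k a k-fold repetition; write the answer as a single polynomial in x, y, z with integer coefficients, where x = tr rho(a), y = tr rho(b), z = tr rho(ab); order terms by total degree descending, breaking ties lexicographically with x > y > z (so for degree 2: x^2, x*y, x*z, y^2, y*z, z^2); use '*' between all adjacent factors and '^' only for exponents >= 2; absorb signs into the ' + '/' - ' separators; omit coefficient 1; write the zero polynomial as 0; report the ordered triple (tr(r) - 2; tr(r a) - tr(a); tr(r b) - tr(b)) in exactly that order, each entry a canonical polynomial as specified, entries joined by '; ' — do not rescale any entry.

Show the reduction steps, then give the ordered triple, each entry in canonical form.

-x*y^3*z + x^2*y^2 + y^4 + y^2*z^2 + x*y*z - x^2 - 4*y^2 - z^2; -x^2*y^3*z + x^3*y^2 + x*y^4 + x*y^2*z^2 + x^2*y*z - x^3 - 4*x*y^2 - x*z^2 - y*z + 2*x; -x*y^4*z + x^2*y^3 + y^5 + y^3*z^2 + x*y^2*z - x^2*y - 5*y^3 - y*z^2 + 4*y

tr(a b a) = tr(a)*tr(b a) - tr(b) = x*z - y
tr(a b a b) = tr(a b)*tr(a b) - tr(1) = z^2 - 2
tr(b a b^-1 a) = tr(a b a)*tr(b) - tr(a b a b) = x*y*z - y^2 - z^2 + 2
tr(a^-1 b a b^-1) = tr(b a b^-1)*tr(a) - tr(b a b^-1 a) = -x*y*z + x^2 + y^2 + z^2 - 2
tr(b^-1 a^-1 b a b^-1) = tr(a^-1 b a b^-1)*tr(b) - tr(a^-1 b a) = -x*y^2*z + x^2*y + y^3 + y*z^2 - 3*y
tr(a b^-3 a^-1 b) = tr(b^-1 a^-1 b a b^-1)*tr(b) - tr(b^-1 a^-1 b a) = -x*y^3*z + x^2*y^2 + y^4 + y^2*z^2 + x*y*z - x^2 - 4*y^2 - z^2 + 2
tr(a^2) = tr(a)*tr(a) - tr(1) = x^2 - 2
tr(a^2 b^-1) = tr(a^2)*tr(b) - tr(a^2 b) = x^2*y - x*z - y
tr(a b a^2) = tr(a)*tr(b a^2) - tr(b a) = x^2*z - x*y - z
tr(b a b) = tr(b)*tr(a b) - tr(a) = y*z - x
tr(a b a^2 b) = tr(a)*tr(b a b a) - tr(b a b) = x*z^2 - y*z - x
tr(a b a^2 b^-1) = tr(a b a^2)*tr(b) - tr(a b a^2 b) = x^2*y*z - x*y^2 - x*z^2 + x
tr(b a^2 b^-2 a) = tr(a b a^2 b^-1)*tr(b) - tr(a b a^2) = x^2*y^2*z - x*y^3 - x*y*z^2 - x^2*z + 2*x*y + z
tr(b^-2 a^-1 b a^2) = tr(b a^2 b^-2)*tr(a) - tr(b a^2 b^-2 a) = -x^2*y^2*z + x^3*y + x*y^3 + x*y*z^2 - 3*x*y - z
tr(b^-1 a^-1 b a^2) = tr(b a^2 b^-1)*tr(a) - tr(b a^2 b^-1 a) = -x^2*y*z + x^3 + x*y^2 + x*z^2 - 3*x
tr(a b^-3 a^-1 b a) = tr(b^-2 a^-1 b a^2)*tr(b) - tr(b^-2 a^-1 b a^2 b) = -x^2*y^3*z + x^3*y^2 + x*y^4 + x*y^2*z^2 + x^2*y*z - x^3 - 4*x*y^2 - x*z^2 - y*z + 3*x
tr(a b^2 a) = tr(b)*tr(a^2 b) - tr(a^2) = x*y*z - x^2 - y^2 + 2
tr(a b^2 a b) = tr(b)*tr(a b a b) - tr(a b a) = y*z^2 - x*z - y
tr(a b^2 a b^-1) = tr(a b^2 a)*tr(b) - tr(a b^2 a b) = x*y^2*z - x^2*y - y^3 - y*z^2 + x*z + 3*y
tr(b^2 a b^-2 a) = tr(a b^2 a b^-1)*tr(b) - tr(a b^2 a) = x*y^3*z - x^2*y^2 - y^4 - y^2*z^2 + x^2 + 4*y^2 - 2
tr(a^-1 b^2 a b^-2) = tr(b^2 a b^-2)*tr(a) - tr(b^2 a b^-2 a) = -x*y^3*z + x^2*y^2 + y^4 + y^2*z^2 - 4*y^2 + 2
tr(a^-1 b^2 a b^-1) = tr(b^2 a b^-1)*tr(a) - tr(b^2 a b^-1 a) = -x*y^2*z + x^2*y + y^3 + y*z^2 - 3*y
tr(a b^-3 a^-1 b^2) = tr(a^-1 b^2 a b^-2)*tr(b) - tr(a^-1 b^2 a b^-1) = -x*y^4*z + x^2*y^3 + y^5 + y^3*z^2 + x*y^2*z - x^2*y - 5*y^3 - y*z^2 + 5*y
assemble the triple (tr(r) - 2; tr(r a) - x; tr(r b) - y)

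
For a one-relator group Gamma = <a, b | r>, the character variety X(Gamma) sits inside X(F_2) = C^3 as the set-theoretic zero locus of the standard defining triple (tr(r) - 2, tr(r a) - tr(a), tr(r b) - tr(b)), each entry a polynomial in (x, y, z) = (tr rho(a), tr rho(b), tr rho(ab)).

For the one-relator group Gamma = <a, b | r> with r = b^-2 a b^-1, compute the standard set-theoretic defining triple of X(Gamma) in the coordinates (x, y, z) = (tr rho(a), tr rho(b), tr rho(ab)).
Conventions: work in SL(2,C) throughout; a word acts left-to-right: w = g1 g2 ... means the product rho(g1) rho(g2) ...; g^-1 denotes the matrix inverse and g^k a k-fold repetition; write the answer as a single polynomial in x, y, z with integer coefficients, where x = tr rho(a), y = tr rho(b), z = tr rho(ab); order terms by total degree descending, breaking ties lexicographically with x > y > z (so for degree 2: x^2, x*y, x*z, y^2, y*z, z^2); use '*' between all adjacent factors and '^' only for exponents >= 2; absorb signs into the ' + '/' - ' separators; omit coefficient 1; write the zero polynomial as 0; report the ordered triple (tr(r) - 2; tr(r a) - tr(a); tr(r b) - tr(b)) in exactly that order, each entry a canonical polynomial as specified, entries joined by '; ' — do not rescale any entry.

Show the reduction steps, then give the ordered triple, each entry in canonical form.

use: tr(b^-1 a) = tr(a)*tr(b) - tr(a b) = x*y - z
tr(b^-2 a) = tr(b^-1 a)*tr(b) - tr(b^-1 a b) = x*y^2 - y*z - x
use: tr(b^-2 a b^-1) = tr(b^-2 a)*tr(b) - tr(b^-2 a b) = x*y^3 - y^2*z - 2*x*y + z
apply: tr(a^2) = tr(a)*tr(a) - tr(1) = x^2 - 2
apply: tr(a^2 b) = tr(a)*tr(b a) - tr(b) = x*z - y
tr(a b^-1 a) = tr(a^2)*tr(b) - tr(a^2 b) = x^2*y - x*z - y
tr(a b a b) = tr(b a)*tr(b a) - tr(1) = z^2 - 2
tr(a b^-1 a b) = tr(a b a)*tr(b) - tr(a b a b) = x*y*z - y^2 - z^2 + 2
use: tr(a b^-1 a b^-1) = tr(a b^-1 a)*tr(b) - tr(a b^-1 a b) = x^2*y^2 - 2*x*y*z + z^2 - 2
apply: tr(b^-2 a b^-1 a) = tr(a b^-1 a b^-1)*tr(b) - tr(a b^-1 a) = x^2*y^3 - 2*x*y^2*z - x^2*y + y*z^2 + x*z - y
assemble the triple (tr(r) - 2; tr(r a) - x; tr(r b) - y)

x*y^3 - y^2*z - 2*x*y + z - 2; x^2*y^3 - 2*x*y^2*z - x^2*y + y*z^2 + x*z - x - y; x*y^2 - y*z - x - y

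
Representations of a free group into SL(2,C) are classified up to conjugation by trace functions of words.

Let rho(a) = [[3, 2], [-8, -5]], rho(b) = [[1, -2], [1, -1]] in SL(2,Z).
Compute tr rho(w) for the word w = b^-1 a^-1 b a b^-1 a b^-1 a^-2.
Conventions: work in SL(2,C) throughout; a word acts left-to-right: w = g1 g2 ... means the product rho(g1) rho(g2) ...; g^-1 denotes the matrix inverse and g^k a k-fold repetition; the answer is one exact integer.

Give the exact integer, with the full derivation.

rho(b^-1) = [[-1, 2], [-1, 1]]
... * rho(a^-1) = [[-5, -2], [8, 3]]  ->  [[21, 8], [13, 5]]
... * rho(b) = [[1, -2], [1, -1]]  ->  [[29, -50], [18, -31]]
... * rho(a) = [[3, 2], [-8, -5]]  ->  [[487, 308], [302, 191]]
... * rho(b^-1) = [[-1, 2], [-1, 1]]  ->  [[-795, 1282], [-493, 795]]
... * rho(a) = [[3, 2], [-8, -5]]  ->  [[-12641, -8000], [-7839, -4961]]
... * rho(b^-1) = [[-1, 2], [-1, 1]]  ->  [[20641, -33282], [12800, -20639]]
... * rho(a^-1) = [[-5, -2], [8, 3]]  ->  [[-369461, -141128], [-229112, -87517]]
... * rho(a^-1) = [[-5, -2], [8, 3]]  ->  [[718281, 315538], [445424, 195673]]
tr = 718281 + 195673 = 913954

913954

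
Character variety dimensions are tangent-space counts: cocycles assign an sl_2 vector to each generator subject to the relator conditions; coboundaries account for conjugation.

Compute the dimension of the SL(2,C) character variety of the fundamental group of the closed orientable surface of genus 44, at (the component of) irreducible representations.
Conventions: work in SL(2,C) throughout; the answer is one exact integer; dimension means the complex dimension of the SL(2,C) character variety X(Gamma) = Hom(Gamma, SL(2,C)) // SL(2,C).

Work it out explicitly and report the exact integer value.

258

Gamma = pi_1(Sigma_44) = < a_1, b_1, ..., a_44, b_44 | prod [a_i, b_i] > has 2g = 88 generators and 1 relator.
Before the relator condition, cocycle space has dim 3*88 = 264.
d_2 is surjective at irreducible rho (its cokernel H^2 is dual to H^0 = 0), so dim Z^1 = 264 - 3 = 261.
As always at irreducible rho, dim B^1 = 3.
dim X = dim H^1 = 261 - 3 = 258.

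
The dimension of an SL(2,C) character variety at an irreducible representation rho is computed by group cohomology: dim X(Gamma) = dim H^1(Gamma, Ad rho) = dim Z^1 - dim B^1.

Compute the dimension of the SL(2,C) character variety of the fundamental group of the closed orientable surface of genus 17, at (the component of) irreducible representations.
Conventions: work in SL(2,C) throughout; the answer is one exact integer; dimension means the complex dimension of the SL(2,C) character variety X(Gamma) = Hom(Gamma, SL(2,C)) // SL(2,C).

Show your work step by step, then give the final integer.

96

Gamma = pi_1(Sigma_17) = < a_1, b_1, ..., a_17, b_17 | prod [a_i, b_i] > has 2g = 34 generators and 1 relator.
Before the relator condition, cocycle space has dim 3*34 = 102.
d_2 is surjective at irreducible rho (its cokernel H^2 is dual to H^0 = 0), so dim Z^1 = 102 - 3 = 99.
Coboundaries contribute dim B^1 = 3 (injective at irreducible rho).
Hence dim X = 99 - 3 = 96.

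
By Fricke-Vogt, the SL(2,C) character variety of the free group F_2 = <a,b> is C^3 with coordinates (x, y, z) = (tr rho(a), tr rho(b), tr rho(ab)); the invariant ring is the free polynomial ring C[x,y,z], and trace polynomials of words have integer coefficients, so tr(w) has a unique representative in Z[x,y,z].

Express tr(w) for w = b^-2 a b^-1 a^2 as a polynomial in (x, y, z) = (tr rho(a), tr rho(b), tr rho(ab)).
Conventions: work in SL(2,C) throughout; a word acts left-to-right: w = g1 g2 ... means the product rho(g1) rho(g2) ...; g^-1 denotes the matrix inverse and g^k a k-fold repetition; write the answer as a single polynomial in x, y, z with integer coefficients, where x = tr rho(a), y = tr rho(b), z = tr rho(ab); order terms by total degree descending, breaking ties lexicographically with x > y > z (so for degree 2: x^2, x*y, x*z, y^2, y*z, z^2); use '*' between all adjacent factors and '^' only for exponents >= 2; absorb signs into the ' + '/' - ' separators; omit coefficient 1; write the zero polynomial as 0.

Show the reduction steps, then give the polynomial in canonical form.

x^3*y^3 - 2*x^2*y^2*z - x^3*y - x*y^3 + x*y*z^2 + x^2*z + y^2*z + x*y - z

tr(a^2) = tr(a)*tr(a) - tr(1)  (reduce the a square) = x^2 - 2
tr(a^3) = tr(a)*tr(a^2) - tr(a)  (reduce the a square) = x^3 - 3*x
use: tr(b a^2) = tr(a)*tr(b a) - tr(b)  (reduce the a square) = x*z - y
tr(a^3 b) = tr(a)*tr(b a^2) - tr(b a)  (reduce the a square) = x^2*z - x*y - z
tr(a^2 b^-1 a) = tr(a^3)*tr(b) - tr(a^3 b)  (eliminate b^-1) = x^3*y - x^2*z - 2*x*y + z
apply: tr(b a b a) = tr(a b)*tr(a b) - tr(1)  (split on a) = z^2 - 2
use: tr(b a b) = tr(b)*tr(a b) - tr(a)  (reduce the b square) = y*z - x
tr(a b a^2 b) = tr(a)*tr(b a b a) - tr(b a b)  (reduce the a square) = x*z^2 - y*z - x
tr(a^2 b^-1 a b) = tr(a b a^2)*tr(b) - tr(a b a^2 b)  (eliminate b^-1) = x^2*y*z - x*y^2 - x*z^2 + x
apply: tr(b^-1 a b^-1 a^2) = tr(a^2 b^-1 a)*tr(b) - tr(a^2 b^-1 a b)  (eliminate b^-1) = x^3*y^2 - 2*x^2*y*z - x*y^2 + x*z^2 + y*z - x
apply: tr(b^-2 a b^-1 a^2) = tr(b^-1 a b^-1 a^2)*tr(b) - tr(b^-1 a b^-1 a^2 b)  (eliminate b^-1) = x^3*y^3 - 2*x^2*y^2*z - x^3*y - x*y^3 + x*y*z^2 + x^2*z + y^2*z + x*y - z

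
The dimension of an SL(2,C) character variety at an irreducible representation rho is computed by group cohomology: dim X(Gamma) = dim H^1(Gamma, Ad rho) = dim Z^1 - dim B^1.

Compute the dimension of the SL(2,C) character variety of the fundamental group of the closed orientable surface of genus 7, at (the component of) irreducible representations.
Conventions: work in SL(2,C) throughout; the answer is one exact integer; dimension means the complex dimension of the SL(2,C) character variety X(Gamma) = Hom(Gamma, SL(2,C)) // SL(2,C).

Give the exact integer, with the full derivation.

pi_1 of the closed genus-7 surface has 14 generators bound by the single product-of-commutators relator.
A cocycle assigns one sl_2 vector per generator subject to the relator condition d_2(z) = 0: dim of the unconstrained space is 3*2g = 42.
At an irreducible rho, H^2 = coker(d_2) vanishes (Poincare duality: H^2 is dual to H^0 = invariants = 0), so d_2 is surjective onto sl_2 and dim Z^1 = 42 - 3 = 39.
Coboundaries contribute dim B^1 = 3 (injective at irreducible rho).
dim H^1 = 39 - 3 = 36 = dim X.

36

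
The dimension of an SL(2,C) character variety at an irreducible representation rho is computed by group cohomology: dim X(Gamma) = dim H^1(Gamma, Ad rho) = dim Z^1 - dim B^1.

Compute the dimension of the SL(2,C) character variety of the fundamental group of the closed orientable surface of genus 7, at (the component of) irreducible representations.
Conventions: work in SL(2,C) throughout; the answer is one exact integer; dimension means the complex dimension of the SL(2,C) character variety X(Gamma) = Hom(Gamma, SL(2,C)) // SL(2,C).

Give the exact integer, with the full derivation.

The genus-7 surface group: 2g = 14 generators, one relator prod [a_i, b_i].
Unconstrained cocycle data is one sl_2 vector per generator (42 dimensions), cut by the relator condition d_2(z) = 0.
H^2 = coker(d_2) is dual to H^0 = 0 at irreducible rho (Poincare duality), so d_2 is onto: dim Z^1 = 39.
dim B^1 = 3 (coboundaries, injective at irreducible rho).
dim X = dim H^1 = 39 - 3 = 36.

36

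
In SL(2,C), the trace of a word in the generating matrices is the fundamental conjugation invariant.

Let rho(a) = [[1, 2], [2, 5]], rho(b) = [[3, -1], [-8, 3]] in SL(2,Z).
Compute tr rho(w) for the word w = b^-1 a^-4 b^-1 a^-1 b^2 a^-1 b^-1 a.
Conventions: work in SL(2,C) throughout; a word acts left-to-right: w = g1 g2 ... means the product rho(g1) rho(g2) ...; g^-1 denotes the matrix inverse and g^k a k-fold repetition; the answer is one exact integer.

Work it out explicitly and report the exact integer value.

2914344

rho(b^-1) = [[3, 1], [8, 3]]
... * rho(a^-1) = [[5, -2], [-2, 1]]  ->  [[13, -5], [34, -13]]
... * rho(a^-1) = [[5, -2], [-2, 1]]  ->  [[75, -31], [196, -81]]
... * rho(a^-1) = [[5, -2], [-2, 1]]  ->  [[437, -181], [1142, -473]]
... * rho(a^-1) = [[5, -2], [-2, 1]]  ->  [[2547, -1055], [6656, -2757]]
... * rho(b^-1) = [[3, 1], [8, 3]]  ->  [[-799, -618], [-2088, -1615]]
... * rho(a^-1) = [[5, -2], [-2, 1]]  ->  [[-2759, 980], [-7210, 2561]]
... * rho(b) = [[3, -1], [-8, 3]]  ->  [[-16117, 5699], [-42118, 14893]]
... * rho(b) = [[3, -1], [-8, 3]]  ->  [[-93943, 33214], [-245498, 86797]]
... * rho(a^-1) = [[5, -2], [-2, 1]]  ->  [[-536143, 221100], [-1401084, 577793]]
... * rho(b^-1) = [[3, 1], [8, 3]]  ->  [[160371, 127157], [419092, 332295]]
... * rho(a) = [[1, 2], [2, 5]]  ->  [[414685, 956527], [1083682, 2499659]]
tr = 414685 + 2499659 = 2914344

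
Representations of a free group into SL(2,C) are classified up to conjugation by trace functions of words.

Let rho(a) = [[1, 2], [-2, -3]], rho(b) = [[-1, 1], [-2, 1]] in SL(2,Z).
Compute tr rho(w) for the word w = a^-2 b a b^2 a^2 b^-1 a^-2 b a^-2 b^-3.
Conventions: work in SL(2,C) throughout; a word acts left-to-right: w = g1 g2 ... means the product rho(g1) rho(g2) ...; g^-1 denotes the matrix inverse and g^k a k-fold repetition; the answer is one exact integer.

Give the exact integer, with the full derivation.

239598

rho(a^-1) = [[-3, -2], [2, 1]]
... * rho(a^-1) = [[-3, -2], [2, 1]]  ->  [[5, 4], [-4, -3]]
... * rho(b) = [[-1, 1], [-2, 1]]  ->  [[-13, 9], [10, -7]]
... * rho(a) = [[1, 2], [-2, -3]]  ->  [[-31, -53], [24, 41]]
... * rho(b) = [[-1, 1], [-2, 1]]  ->  [[137, -84], [-106, 65]]
... * rho(b) = [[-1, 1], [-2, 1]]  ->  [[31, 53], [-24, -41]]
... * rho(a) = [[1, 2], [-2, -3]]  ->  [[-75, -97], [58, 75]]
... * rho(a) = [[1, 2], [-2, -3]]  ->  [[119, 141], [-92, -109]]
... * rho(b^-1) = [[1, -1], [2, -1]]  ->  [[401, -260], [-310, 201]]
... * rho(a^-1) = [[-3, -2], [2, 1]]  ->  [[-1723, -1062], [1332, 821]]
... * rho(a^-1) = [[-3, -2], [2, 1]]  ->  [[3045, 2384], [-2354, -1843]]
... * rho(b) = [[-1, 1], [-2, 1]]  ->  [[-7813, 5429], [6040, -4197]]
... * rho(a^-1) = [[-3, -2], [2, 1]]  ->  [[34297, 21055], [-26514, -16277]]
... * rho(a^-1) = [[-3, -2], [2, 1]]  ->  [[-60781, -47539], [46988, 36751]]
... * rho(b^-1) = [[1, -1], [2, -1]]  ->  [[-155859, 108320], [120490, -83739]]
... * rho(b^-1) = [[1, -1], [2, -1]]  ->  [[60781, 47539], [-46988, -36751]]
... * rho(b^-1) = [[1, -1], [2, -1]]  ->  [[155859, -108320], [-120490, 83739]]
tr = 155859 + 83739 = 239598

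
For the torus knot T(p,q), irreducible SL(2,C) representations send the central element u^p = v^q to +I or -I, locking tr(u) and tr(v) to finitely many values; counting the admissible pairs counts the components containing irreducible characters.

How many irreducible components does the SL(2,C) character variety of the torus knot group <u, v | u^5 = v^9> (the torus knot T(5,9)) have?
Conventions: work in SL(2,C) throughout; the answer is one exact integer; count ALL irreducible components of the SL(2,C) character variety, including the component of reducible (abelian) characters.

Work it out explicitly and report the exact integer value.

17

For T(5,9): irreducibility forces the central element u^5 = v^9 to one of +I, -I.
So on each irreducible component the traces are pinned: tr(u) = 2*cos(pi*alpha/5) with 1 <= alpha <= 4, tr(v) = 2*cos(pi*beta/9) with 1 <= beta <= 8.
Consistency of u^5 = (-1)^alpha I with v^9 = (-1)^beta I forces alpha = beta (mod 2).
Counting: 2 odd alphas x 4 odd betas + 2 even alphas x 4 even betas = 8 + 8 = 16.
components with irreducible characters: 16; plus the single component of reducible (abelian) characters: total 17.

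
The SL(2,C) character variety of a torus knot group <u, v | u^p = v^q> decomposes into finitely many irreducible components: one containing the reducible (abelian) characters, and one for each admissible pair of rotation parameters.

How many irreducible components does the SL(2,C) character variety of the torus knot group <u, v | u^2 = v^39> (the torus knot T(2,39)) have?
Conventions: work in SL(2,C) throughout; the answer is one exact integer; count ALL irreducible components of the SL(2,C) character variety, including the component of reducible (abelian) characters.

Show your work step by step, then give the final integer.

20

In the torus knot group T(2,39), u^2 = v^39 is central, so an irreducible representation sends it to +I or -I (Schur).
So on each irreducible component the traces are pinned: tr(u) = 2*cos(pi*alpha/2) with 1 <= alpha <= 1, tr(v) = 2*cos(pi*beta/39) with 1 <= beta <= 38.
u^2 = (-1)^alpha I and v^39 = (-1)^beta I must agree, so alpha and beta have equal parity.
Enumerate parity-matched pairs: 1*19 odd-odd plus 0*19 even-even gives 19.
That is 19 components of irreducible characters, and with the reducible (abelian) component the total is 20.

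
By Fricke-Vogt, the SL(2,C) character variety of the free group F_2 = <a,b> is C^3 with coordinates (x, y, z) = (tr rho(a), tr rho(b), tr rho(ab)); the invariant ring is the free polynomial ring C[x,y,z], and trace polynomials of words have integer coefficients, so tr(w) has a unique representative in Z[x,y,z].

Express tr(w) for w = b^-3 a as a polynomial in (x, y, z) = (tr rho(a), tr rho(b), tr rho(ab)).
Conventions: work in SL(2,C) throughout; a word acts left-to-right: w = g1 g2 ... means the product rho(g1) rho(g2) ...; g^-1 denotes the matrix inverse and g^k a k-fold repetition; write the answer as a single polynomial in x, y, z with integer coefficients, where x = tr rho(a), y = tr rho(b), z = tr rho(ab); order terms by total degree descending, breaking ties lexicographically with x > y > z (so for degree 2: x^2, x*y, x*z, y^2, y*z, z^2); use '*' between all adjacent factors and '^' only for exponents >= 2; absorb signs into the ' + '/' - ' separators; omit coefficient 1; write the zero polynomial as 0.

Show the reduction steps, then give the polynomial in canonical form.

trace(b^-1 a) = trace(a)*trace(b) - trace(a b)   [inverse elimination on b] = x*y - z
next, trace(a b^-2) = trace(b^-1 a)*trace(b) - trace(b^-1 a b)   [inverse elimination on b] = x*y^2 - y*z - x
trace(b^-3 a) = trace(a b^-2)*trace(b) - trace(a b^-1)   [inverse elimination on b] = x*y^3 - y^2*z - 2*x*y + z

x*y^3 - y^2*z - 2*x*y + z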